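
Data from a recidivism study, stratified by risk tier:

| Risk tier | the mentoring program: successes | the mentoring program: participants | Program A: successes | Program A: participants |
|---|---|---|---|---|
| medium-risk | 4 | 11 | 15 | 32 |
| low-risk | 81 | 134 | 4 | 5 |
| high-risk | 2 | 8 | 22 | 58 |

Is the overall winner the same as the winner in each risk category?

Medium-risk: the mentoring program 4/11 = 36.4%, Program A 15/32 = 46.9% → Program A
Low-risk: the mentoring program 81/134 = 60.4%, Program A 4/5 = 80.0% → Program A
High-risk: the mentoring program 2/8 = 25.0%, Program A 22/58 = 37.9% → Program A
Overall: the mentoring program 87/153 = 56.9%, Program A 41/95 = 43.2% → the mentoring program
Program A wins each risk group but the mentoring program wins overall — the comparison reverses. Program A's participants skew toward high-risk, which has a lower base rate.

No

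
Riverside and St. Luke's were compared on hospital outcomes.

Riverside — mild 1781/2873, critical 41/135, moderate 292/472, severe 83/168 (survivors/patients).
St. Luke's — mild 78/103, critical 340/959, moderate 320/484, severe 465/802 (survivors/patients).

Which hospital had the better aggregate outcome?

Mild: Riverside 1781/2873 = 62.0%, St. Luke's 78/103 = 75.7% → St. Luke's
Critical: Riverside 41/135 = 30.4%, St. Luke's 340/959 = 35.5% → St. Luke's
Moderate: Riverside 292/472 = 61.9%, St. Luke's 320/484 = 66.1% → St. Luke's
Severe: Riverside 83/168 = 49.4%, St. Luke's 465/802 = 58.0% → St. Luke's
Overall: Riverside 2197/3648 = 60.2%, St. Luke's 1203/2348 = 51.2% → Riverside
(St. Luke's wins every case group but Riverside wins overall — St. Luke's's patients skew toward the low-rate critical group.)

Riverside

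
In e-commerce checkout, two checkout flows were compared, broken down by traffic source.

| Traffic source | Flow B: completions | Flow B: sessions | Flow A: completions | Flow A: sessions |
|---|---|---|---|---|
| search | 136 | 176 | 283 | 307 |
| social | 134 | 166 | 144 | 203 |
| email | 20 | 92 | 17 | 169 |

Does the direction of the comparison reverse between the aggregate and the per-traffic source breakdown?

No

Search: Flow B 136/176 = 77.3%, Flow A 283/307 = 92.2% → Flow A
Social: Flow B 134/166 = 80.7%, Flow A 144/203 = 70.9% → Flow B
Email: Flow B 20/92 = 21.7%, Flow A 17/169 = 10.1% → Flow B
Overall: Flow B 290/434 = 66.8%, Flow A 444/679 = 65.4% → Flow B
Neither sweeps: Flow B wins 2 of 3 groups, Flow A wins 1. Flow B wins overall but not every group — no Simpson reversal.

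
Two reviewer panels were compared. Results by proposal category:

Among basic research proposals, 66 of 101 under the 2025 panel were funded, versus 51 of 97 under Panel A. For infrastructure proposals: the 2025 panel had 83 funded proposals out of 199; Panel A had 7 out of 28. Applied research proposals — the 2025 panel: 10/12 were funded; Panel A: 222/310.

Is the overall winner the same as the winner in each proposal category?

Basic research: the 2025 panel 66/101 = 65.3%, Panel A 51/97 = 52.6% → the 2025 panel
Infrastructure: the 2025 panel 83/199 = 41.7%, Panel A 7/28 = 25.0% → the 2025 panel
Applied research: the 2025 panel 10/12 = 83.3%, Panel A 222/310 = 71.6% → the 2025 panel
Overall: the 2025 panel 159/312 = 51.0%, Panel A 280/435 = 64.4% → Panel A
The 2025 panel wins each proposal group but Panel A wins overall — the comparison reverses. The 2025 panel's proposals skew toward infrastructure, which has a lower base rate.

No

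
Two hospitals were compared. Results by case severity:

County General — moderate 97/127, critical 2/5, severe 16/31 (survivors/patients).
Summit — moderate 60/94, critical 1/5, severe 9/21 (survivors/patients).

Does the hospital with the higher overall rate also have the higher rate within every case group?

Yes

Moderate: County General 97/127 = 76.4%, Summit 60/94 = 63.8% → County General
Critical: County General 2/5 = 40.0%, Summit 1/5 = 20.0% → County General
Severe: County General 16/31 = 51.6%, Summit 9/21 = 42.9% → County General
Overall: County General 115/163 = 70.6%, Summit 70/120 = 58.3% → County General
County General wins overall and in every case group — no reversal.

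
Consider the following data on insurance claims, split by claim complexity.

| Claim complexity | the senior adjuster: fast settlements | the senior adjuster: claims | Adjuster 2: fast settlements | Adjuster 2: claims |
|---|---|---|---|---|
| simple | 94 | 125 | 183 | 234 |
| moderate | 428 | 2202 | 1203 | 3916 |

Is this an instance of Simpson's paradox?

Simple: the senior adjuster 94/125 = 75.2%, Adjuster 2 183/234 = 78.2% → Adjuster 2
Moderate: the senior adjuster 428/2202 = 19.4%, Adjuster 2 1203/3916 = 30.7% → Adjuster 2
Overall: the senior adjuster 522/2327 = 22.4%, Adjuster 2 1386/4150 = 33.4% → Adjuster 2
Adjuster 2 wins overall and in every claim group — no reversal.

No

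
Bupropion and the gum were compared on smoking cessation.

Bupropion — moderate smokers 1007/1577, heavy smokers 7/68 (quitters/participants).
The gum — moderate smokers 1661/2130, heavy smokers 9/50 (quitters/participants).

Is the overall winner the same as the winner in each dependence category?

Moderate smokers: bupropion 1007/1577 = 63.9%, the gum 1661/2130 = 78.0% → the gum
Heavy smokers: bupropion 7/68 = 10.3%, the gum 9/50 = 18.0% → the gum
Overall: bupropion 1014/1645 = 61.6%, the gum 1670/2180 = 76.6% → the gum
The gum wins overall and in every dependence group — no reversal.

Yes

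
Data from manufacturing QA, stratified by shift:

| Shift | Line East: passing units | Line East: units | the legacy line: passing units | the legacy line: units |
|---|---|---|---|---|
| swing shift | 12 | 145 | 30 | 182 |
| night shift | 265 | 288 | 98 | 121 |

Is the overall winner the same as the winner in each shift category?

Swing shift: Line East 12/145 = 8.3%, the legacy line 30/182 = 16.5% → the legacy line
Night shift: Line East 265/288 = 92.0%, the legacy line 98/121 = 81.0% → Line East
Overall: Line East 277/433 = 64.0%, the legacy line 128/303 = 42.2% → Line East
Neither sweeps: Line East wins 1 of 2 groups, the legacy line wins 1. Line East wins overall but not every group — no Simpson reversal.

No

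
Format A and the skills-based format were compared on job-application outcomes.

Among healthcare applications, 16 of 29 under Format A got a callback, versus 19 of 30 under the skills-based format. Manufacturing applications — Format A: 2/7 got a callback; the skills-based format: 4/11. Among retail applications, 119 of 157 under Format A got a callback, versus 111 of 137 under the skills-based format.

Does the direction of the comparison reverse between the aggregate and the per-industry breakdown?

No

Healthcare: Format A 16/29 = 55.2%, the skills-based format 19/30 = 63.3% → the skills-based format
Manufacturing: Format A 2/7 = 28.6%, the skills-based format 4/11 = 36.4% → the skills-based format
Retail: Format A 119/157 = 75.8%, the skills-based format 111/137 = 81.0% → the skills-based format
Overall: Format A 137/193 = 71.0%, the skills-based format 134/178 = 75.3% → the skills-based format
The skills-based format wins overall and in every industry group — no reversal.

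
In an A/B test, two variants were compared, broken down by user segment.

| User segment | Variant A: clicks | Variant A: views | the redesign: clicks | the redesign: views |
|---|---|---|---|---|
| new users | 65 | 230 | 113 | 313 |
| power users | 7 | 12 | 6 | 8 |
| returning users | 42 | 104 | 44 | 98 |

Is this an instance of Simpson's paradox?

New users: Variant A 65/230 = 28.3%, the redesign 113/313 = 36.1% → the redesign
Power users: Variant A 7/12 = 58.3%, the redesign 6/8 = 75.0% → the redesign
Returning users: Variant A 42/104 = 40.4%, the redesign 44/98 = 44.9% → the redesign
Overall: Variant A 114/346 = 32.9%, the redesign 163/419 = 38.9% → the redesign
The redesign wins overall and in every user group — no reversal.

No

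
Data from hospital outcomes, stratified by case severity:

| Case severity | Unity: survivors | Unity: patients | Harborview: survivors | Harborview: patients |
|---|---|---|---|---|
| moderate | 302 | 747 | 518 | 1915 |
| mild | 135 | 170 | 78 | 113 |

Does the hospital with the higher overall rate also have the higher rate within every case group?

Yes

Moderate: Unity 302/747 = 40.4%, Harborview 518/1915 = 27.0% → Unity
Mild: Unity 135/170 = 79.4%, Harborview 78/113 = 69.0% → Unity
Overall: Unity 437/917 = 47.7%, Harborview 596/2028 = 29.4% → Unity
Unity wins overall and in every case group — no reversal.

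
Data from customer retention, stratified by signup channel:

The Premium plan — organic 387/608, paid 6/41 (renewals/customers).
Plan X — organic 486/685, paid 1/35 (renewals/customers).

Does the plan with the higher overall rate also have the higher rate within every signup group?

No

Organic: the Premium plan 387/608 = 63.7%, Plan X 486/685 = 70.9% → Plan X
Paid: the Premium plan 6/41 = 14.6%, Plan X 1/35 = 2.9% → the Premium plan
Overall: the Premium plan 393/649 = 60.6%, Plan X 487/720 = 67.6% → Plan X
Neither sweeps: the Premium plan wins 1 of 2 groups, Plan X wins 1. Plan X wins overall but not every group — no Simpson reversal.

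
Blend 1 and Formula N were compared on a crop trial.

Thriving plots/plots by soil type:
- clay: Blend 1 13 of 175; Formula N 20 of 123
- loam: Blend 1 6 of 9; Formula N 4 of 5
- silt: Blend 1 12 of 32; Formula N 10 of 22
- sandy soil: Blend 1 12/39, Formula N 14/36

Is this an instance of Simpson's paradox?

No

Clay: Blend 1 13/175 = 7.4%, Formula N 20/123 = 16.3% → Formula N
Loam: Blend 1 6/9 = 66.7%, Formula N 4/5 = 80.0% → Formula N
Silt: Blend 1 12/32 = 37.5%, Formula N 10/22 = 45.5% → Formula N
Sandy soil: Blend 1 12/39 = 30.8%, Formula N 14/36 = 38.9% → Formula N
Overall: Blend 1 43/255 = 16.9%, Formula N 48/186 = 25.8% → Formula N
Formula N wins overall and in every soil group — no reversal.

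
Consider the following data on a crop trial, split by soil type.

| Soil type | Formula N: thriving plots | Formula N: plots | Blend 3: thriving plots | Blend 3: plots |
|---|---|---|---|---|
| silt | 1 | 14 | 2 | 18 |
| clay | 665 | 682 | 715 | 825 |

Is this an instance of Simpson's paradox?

No

Silt: Formula N 1/14 = 7.1%, Blend 3 2/18 = 11.1% → Blend 3
Clay: Formula N 665/682 = 97.5%, Blend 3 715/825 = 86.7% → Formula N
Overall: Formula N 666/696 = 95.7%, Blend 3 717/843 = 85.1% → Formula N
Neither sweeps: Formula N wins 1 of 2 groups, Blend 3 wins 1. Formula N wins overall but not every group — no Simpson reversal.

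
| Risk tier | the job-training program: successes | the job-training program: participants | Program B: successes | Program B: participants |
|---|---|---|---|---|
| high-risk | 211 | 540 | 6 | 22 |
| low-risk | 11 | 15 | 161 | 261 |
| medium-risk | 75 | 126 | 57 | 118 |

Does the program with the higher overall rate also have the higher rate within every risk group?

High-risk: the job-training program 211/540 = 39.1%, Program B 6/22 = 27.3% → the job-training program
Low-risk: the job-training program 11/15 = 73.3%, Program B 161/261 = 61.7% → the job-training program
Medium-risk: the job-training program 75/126 = 59.5%, Program B 57/118 = 48.3% → the job-training program
Overall: the job-training program 297/681 = 43.6%, Program B 224/401 = 55.9% → Program B
The job-training program wins each risk group but Program B wins overall — the comparison reverses. The job-training program's participants skew toward high-risk, which has a lower base rate.

No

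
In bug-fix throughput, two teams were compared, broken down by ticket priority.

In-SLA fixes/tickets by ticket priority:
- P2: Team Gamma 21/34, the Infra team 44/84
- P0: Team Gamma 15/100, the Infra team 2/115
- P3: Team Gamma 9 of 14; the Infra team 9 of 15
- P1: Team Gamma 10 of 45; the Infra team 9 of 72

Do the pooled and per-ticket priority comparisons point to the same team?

P2: Team Gamma 21/34 = 61.8%, the Infra team 44/84 = 52.4% → Team Gamma
P0: Team Gamma 15/100 = 15.0%, the Infra team 2/115 = 1.7% → Team Gamma
P3: Team Gamma 9/14 = 64.3%, the Infra team 9/15 = 60.0% → Team Gamma
P1: Team Gamma 10/45 = 22.2%, the Infra team 9/72 = 12.5% → Team Gamma
Overall: Team Gamma 55/193 = 28.5%, the Infra team 64/286 = 22.4% → Team Gamma
Team Gamma wins overall and in every ticket group — no reversal.

Yes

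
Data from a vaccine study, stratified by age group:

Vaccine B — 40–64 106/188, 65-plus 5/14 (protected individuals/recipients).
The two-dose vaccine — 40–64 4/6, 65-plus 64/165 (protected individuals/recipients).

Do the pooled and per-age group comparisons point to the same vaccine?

40–64: Vaccine B 106/188 = 56.4%, the two-dose vaccine 4/6 = 66.7% → the two-dose vaccine
65-plus: Vaccine B 5/14 = 35.7%, the two-dose vaccine 64/165 = 38.8% → the two-dose vaccine
Overall: Vaccine B 111/202 = 55.0%, the two-dose vaccine 68/171 = 39.8% → Vaccine B
The two-dose vaccine wins each age group but Vaccine B wins overall — the comparison reverses. The two-dose vaccine's recipients skew toward 65-plus, which has a lower base rate.

No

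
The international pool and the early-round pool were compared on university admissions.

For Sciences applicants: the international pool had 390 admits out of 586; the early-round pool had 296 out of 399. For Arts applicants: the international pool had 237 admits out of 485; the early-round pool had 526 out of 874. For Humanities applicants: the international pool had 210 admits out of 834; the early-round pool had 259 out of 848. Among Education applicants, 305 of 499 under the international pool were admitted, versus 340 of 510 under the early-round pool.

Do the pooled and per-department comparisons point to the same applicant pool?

Sciences: the international pool 390/586 = 66.6%, the early-round pool 296/399 = 74.2% → the early-round pool
Arts: the international pool 237/485 = 48.9%, the early-round pool 526/874 = 60.2% → the early-round pool
Humanities: the international pool 210/834 = 25.2%, the early-round pool 259/848 = 30.5% → the early-round pool
Education: the international pool 305/499 = 61.1%, the early-round pool 340/510 = 66.7% → the early-round pool
Overall: the international pool 1142/2404 = 47.5%, the early-round pool 1421/2631 = 54.0% → the early-round pool
The early-round pool wins overall and in every department group — no reversal.

Yes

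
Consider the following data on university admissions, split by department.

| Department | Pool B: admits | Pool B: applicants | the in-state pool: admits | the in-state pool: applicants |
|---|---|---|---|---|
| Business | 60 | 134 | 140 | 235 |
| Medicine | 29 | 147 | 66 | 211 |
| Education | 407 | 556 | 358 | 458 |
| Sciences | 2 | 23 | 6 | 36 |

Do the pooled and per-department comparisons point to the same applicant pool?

Yes

Business: Pool B 60/134 = 44.8%, the in-state pool 140/235 = 59.6% → the in-state pool
Medicine: Pool B 29/147 = 19.7%, the in-state pool 66/211 = 31.3% → the in-state pool
Education: Pool B 407/556 = 73.2%, the in-state pool 358/458 = 78.2% → the in-state pool
Sciences: Pool B 2/23 = 8.7%, the in-state pool 6/36 = 16.7% → the in-state pool
Overall: Pool B 498/860 = 57.9%, the in-state pool 570/940 = 60.6% → the in-state pool
The in-state pool wins overall and in every department group — no reversal.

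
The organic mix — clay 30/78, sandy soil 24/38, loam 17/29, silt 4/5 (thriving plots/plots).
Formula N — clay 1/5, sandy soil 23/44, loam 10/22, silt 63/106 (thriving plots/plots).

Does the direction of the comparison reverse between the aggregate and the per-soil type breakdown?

Clay: the organic mix 30/78 = 38.5%, Formula N 1/5 = 20.0% → the organic mix
Sandy soil: the organic mix 24/38 = 63.2%, Formula N 23/44 = 52.3% → the organic mix
Loam: the organic mix 17/29 = 58.6%, Formula N 10/22 = 45.5% → the organic mix
Silt: the organic mix 4/5 = 80.0%, Formula N 63/106 = 59.4% → the organic mix
Overall: the organic mix 75/150 = 50.0%, Formula N 97/177 = 54.8% → Formula N
The organic mix wins each soil group but Formula N wins overall — the comparison reverses. The organic mix's plots skew toward clay, which has a lower base rate.

Yes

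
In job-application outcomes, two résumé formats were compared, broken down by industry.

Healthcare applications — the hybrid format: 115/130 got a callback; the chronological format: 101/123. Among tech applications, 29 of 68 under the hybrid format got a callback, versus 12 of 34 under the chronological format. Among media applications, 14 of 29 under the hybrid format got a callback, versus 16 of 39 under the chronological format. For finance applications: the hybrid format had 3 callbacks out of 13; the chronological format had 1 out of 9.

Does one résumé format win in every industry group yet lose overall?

Healthcare: the hybrid format 115/130 = 88.5%, the chronological format 101/123 = 82.1% → the hybrid format
Tech: the hybrid format 29/68 = 42.6%, the chronological format 12/34 = 35.3% → the hybrid format
Media: the hybrid format 14/29 = 48.3%, the chronological format 16/39 = 41.0% → the hybrid format
Finance: the hybrid format 3/13 = 23.1%, the chronological format 1/9 = 11.1% → the hybrid format
Overall: the hybrid format 161/240 = 67.1%, the chronological format 130/205 = 63.4% → the hybrid format
The hybrid format wins overall and in every industry group — no reversal.

No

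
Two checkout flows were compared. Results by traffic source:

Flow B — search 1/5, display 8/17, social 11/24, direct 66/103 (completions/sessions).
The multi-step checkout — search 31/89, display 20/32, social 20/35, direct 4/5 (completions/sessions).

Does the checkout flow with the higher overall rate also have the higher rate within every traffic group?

No

Search: Flow B 1/5 = 20.0%, the multi-step checkout 31/89 = 34.8% → the multi-step checkout
Display: Flow B 8/17 = 47.1%, the multi-step checkout 20/32 = 62.5% → the multi-step checkout
Social: Flow B 11/24 = 45.8%, the multi-step checkout 20/35 = 57.1% → the multi-step checkout
Direct: Flow B 66/103 = 64.1%, the multi-step checkout 4/5 = 80.0% → the multi-step checkout
Overall: Flow B 86/149 = 57.7%, the multi-step checkout 75/161 = 46.6% → Flow B
The multi-step checkout wins each traffic group but Flow B wins overall — the comparison reverses. The multi-step checkout's sessions skew toward search, which has a lower base rate.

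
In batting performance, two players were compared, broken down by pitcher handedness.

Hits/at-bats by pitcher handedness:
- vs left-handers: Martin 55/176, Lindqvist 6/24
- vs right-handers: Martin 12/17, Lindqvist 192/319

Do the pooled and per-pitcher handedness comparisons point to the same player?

Vs left-handers: Martin 55/176 = 31.2%, Lindqvist 6/24 = 25.0% → Martin
Vs right-handers: Martin 12/17 = 70.6%, Lindqvist 192/319 = 60.2% → Martin
Overall: Martin 67/193 = 34.7%, Lindqvist 198/343 = 57.7% → Lindqvist
Martin wins each pitcher group but Lindqvist wins overall — the comparison reverses. Martin's at-bats skew toward vs left-handers, which has a lower base rate.

No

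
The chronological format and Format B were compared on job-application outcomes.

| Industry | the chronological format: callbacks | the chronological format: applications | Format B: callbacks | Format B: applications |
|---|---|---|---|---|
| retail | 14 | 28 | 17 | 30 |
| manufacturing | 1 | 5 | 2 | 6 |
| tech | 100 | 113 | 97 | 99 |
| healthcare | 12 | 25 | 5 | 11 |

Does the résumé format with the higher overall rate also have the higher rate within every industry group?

Retail: the chronological format 14/28 = 50.0%, Format B 17/30 = 56.7% → Format B
Manufacturing: the chronological format 1/5 = 20.0%, Format B 2/6 = 33.3% → Format B
Tech: the chronological format 100/113 = 88.5%, Format B 97/99 = 98.0% → Format B
Healthcare: the chronological format 12/25 = 48.0%, Format B 5/11 = 45.5% → the chronological format
Overall: the chronological format 127/171 = 74.3%, Format B 121/146 = 82.9% → Format B
Neither sweeps: the chronological format wins 1 of 4 groups, Format B wins 3. Format B wins overall but not every group — no Simpson reversal.

No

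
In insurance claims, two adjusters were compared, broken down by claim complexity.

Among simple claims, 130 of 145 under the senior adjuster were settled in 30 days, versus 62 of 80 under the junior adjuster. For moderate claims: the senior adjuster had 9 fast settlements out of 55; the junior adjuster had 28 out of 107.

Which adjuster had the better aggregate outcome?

Simple: the senior adjuster 130/145 = 89.7%, the junior adjuster 62/80 = 77.5% → the senior adjuster
Moderate: the senior adjuster 9/55 = 16.4%, the junior adjuster 28/107 = 26.2% → the junior adjuster
Overall: the senior adjuster 139/200 = 69.5%, the junior adjuster 90/187 = 48.1% → the senior adjuster
(Neither sweeps every claim group, but the senior adjuster has the higher pooled rate.)

the senior adjuster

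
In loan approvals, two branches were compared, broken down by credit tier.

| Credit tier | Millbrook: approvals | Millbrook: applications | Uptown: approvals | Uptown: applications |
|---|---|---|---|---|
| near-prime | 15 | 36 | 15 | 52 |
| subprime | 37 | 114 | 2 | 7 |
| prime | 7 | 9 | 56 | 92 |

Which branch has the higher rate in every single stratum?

Millbrook

Near-prime: Millbrook 15/36 = 41.7%, Uptown 15/52 = 28.8% → Millbrook
Subprime: Millbrook 37/114 = 32.5%, Uptown 2/7 = 28.6% → Millbrook
Prime: Millbrook 7/9 = 77.8%, Uptown 56/92 = 60.9% → Millbrook
Millbrook has the higher rate in all 3 groups.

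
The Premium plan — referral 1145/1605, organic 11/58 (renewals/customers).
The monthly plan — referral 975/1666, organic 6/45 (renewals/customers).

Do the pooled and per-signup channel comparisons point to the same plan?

Referral: the Premium plan 1145/1605 = 71.3%, the monthly plan 975/1666 = 58.5% → the Premium plan
Organic: the Premium plan 11/58 = 19.0%, the monthly plan 6/45 = 13.3% → the Premium plan
Overall: the Premium plan 1156/1663 = 69.5%, the monthly plan 981/1711 = 57.3% → the Premium plan
The Premium plan wins overall and in every signup group — no reversal.

Yes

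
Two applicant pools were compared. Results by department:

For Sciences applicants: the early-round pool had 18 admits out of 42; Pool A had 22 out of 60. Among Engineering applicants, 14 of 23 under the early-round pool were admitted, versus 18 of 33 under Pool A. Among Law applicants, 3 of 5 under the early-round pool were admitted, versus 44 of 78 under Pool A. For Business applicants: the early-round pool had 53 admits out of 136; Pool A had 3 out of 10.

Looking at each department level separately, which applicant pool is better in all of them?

the early-round pool

Sciences: the early-round pool 18/42 = 42.9%, Pool A 22/60 = 36.7% → the early-round pool
Engineering: the early-round pool 14/23 = 60.9%, Pool A 18/33 = 54.5% → the early-round pool
Law: the early-round pool 3/5 = 60.0%, Pool A 44/78 = 56.4% → the early-round pool
Business: the early-round pool 53/136 = 39.0%, Pool A 3/10 = 30.0% → the early-round pool
The early-round pool has the higher rate in all 4 groups.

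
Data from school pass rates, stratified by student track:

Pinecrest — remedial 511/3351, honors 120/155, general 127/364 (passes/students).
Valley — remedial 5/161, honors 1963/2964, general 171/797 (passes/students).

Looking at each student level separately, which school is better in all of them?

Pinecrest

Remedial: Pinecrest 511/3351 = 15.2%, Valley 5/161 = 3.1% → Pinecrest
Honors: Pinecrest 120/155 = 77.4%, Valley 1963/2964 = 66.2% → Pinecrest
General: Pinecrest 127/364 = 34.9%, Valley 171/797 = 21.5% → Pinecrest
Pinecrest has the higher rate in all 3 groups.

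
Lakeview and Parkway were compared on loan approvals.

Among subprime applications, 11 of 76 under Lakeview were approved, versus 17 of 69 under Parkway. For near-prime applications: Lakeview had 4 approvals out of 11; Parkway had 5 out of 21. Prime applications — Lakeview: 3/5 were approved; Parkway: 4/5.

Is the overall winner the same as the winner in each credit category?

Subprime: Lakeview 11/76 = 14.5%, Parkway 17/69 = 24.6% → Parkway
Near-prime: Lakeview 4/11 = 36.4%, Parkway 5/21 = 23.8% → Lakeview
Prime: Lakeview 3/5 = 60.0%, Parkway 4/5 = 80.0% → Parkway
Overall: Lakeview 18/92 = 19.6%, Parkway 26/95 = 27.4% → Parkway
Neither sweeps: Lakeview wins 1 of 3 groups, Parkway wins 2. Parkway wins overall but not every group — no Simpson reversal.

No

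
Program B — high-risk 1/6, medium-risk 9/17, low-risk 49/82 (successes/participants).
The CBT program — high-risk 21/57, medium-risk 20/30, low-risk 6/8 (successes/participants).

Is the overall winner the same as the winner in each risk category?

No

High-risk: Program B 1/6 = 16.7%, the CBT program 21/57 = 36.8% → the CBT program
Medium-risk: Program B 9/17 = 52.9%, the CBT program 20/30 = 66.7% → the CBT program
Low-risk: Program B 49/82 = 59.8%, the CBT program 6/8 = 75.0% → the CBT program
Overall: Program B 59/105 = 56.2%, the CBT program 47/95 = 49.5% → Program B
The CBT program wins each risk group but Program B wins overall — the comparison reverses. The CBT program's participants skew toward high-risk, which has a lower base rate.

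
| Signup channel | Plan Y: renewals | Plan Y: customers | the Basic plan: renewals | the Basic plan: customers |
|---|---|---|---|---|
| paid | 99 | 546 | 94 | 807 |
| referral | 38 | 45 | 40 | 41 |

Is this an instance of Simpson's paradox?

Paid: Plan Y 99/546 = 18.1%, the Basic plan 94/807 = 11.6% → Plan Y
Referral: Plan Y 38/45 = 84.4%, the Basic plan 40/41 = 97.6% → the Basic plan
Overall: Plan Y 137/591 = 23.2%, the Basic plan 134/848 = 15.8% → Plan Y
Neither sweeps: Plan Y wins 1 of 2 groups, the Basic plan wins 1. Plan Y wins overall but not every group — no Simpson reversal.

No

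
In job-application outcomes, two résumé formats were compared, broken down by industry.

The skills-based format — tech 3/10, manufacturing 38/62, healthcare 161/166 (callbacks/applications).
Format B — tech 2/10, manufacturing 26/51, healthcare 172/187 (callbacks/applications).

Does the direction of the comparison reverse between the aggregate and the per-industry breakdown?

Tech: the skills-based format 3/10 = 30.0%, Format B 2/10 = 20.0% → the skills-based format
Manufacturing: the skills-based format 38/62 = 61.3%, Format B 26/51 = 51.0% → the skills-based format
Healthcare: the skills-based format 161/166 = 97.0%, Format B 172/187 = 92.0% → the skills-based format
Overall: the skills-based format 202/238 = 84.9%, Format B 200/248 = 80.6% → the skills-based format
The skills-based format wins overall and in every industry group — no reversal.

No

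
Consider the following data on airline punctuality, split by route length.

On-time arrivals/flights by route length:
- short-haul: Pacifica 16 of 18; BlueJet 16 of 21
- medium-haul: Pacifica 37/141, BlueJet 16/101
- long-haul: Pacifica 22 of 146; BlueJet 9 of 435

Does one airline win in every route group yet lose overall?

No

Short-haul: Pacifica 16/18 = 88.9%, BlueJet 16/21 = 76.2% → Pacifica
Medium-haul: Pacifica 37/141 = 26.2%, BlueJet 16/101 = 15.8% → Pacifica
Long-haul: Pacifica 22/146 = 15.1%, BlueJet 9/435 = 2.1% → Pacifica
Overall: Pacifica 75/305 = 24.6%, BlueJet 41/557 = 7.4% → Pacifica
Pacifica wins overall and in every route group — no reversal.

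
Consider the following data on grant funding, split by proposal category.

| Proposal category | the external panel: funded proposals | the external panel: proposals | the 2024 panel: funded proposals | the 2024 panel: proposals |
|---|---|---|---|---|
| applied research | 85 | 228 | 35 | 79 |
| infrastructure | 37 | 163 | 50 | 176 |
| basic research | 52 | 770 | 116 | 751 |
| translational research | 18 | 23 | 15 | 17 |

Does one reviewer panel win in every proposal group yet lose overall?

Applied research: the external panel 85/228 = 37.3%, the 2024 panel 35/79 = 44.3% → the 2024 panel
Infrastructure: the external panel 37/163 = 22.7%, the 2024 panel 50/176 = 28.4% → the 2024 panel
Basic research: the external panel 52/770 = 6.8%, the 2024 panel 116/751 = 15.4% → the 2024 panel
Translational research: the external panel 18/23 = 78.3%, the 2024 panel 15/17 = 88.2% → the 2024 panel
Overall: the external panel 192/1184 = 16.2%, the 2024 panel 216/1023 = 21.1% → the 2024 panel
The 2024 panel wins overall and in every proposal group — no reversal.

No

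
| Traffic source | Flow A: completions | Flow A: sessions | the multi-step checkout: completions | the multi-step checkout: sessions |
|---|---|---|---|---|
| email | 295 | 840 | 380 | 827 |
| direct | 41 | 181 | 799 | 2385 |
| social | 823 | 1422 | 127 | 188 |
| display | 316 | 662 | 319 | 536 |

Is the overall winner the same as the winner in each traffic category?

Email: Flow A 295/840 = 35.1%, the multi-step checkout 380/827 = 45.9% → the multi-step checkout
Direct: Flow A 41/181 = 22.7%, the multi-step checkout 799/2385 = 33.5% → the multi-step checkout
Social: Flow A 823/1422 = 57.9%, the multi-step checkout 127/188 = 67.6% → the multi-step checkout
Display: Flow A 316/662 = 47.7%, the multi-step checkout 319/536 = 59.5% → the multi-step checkout
Overall: Flow A 1475/3105 = 47.5%, the multi-step checkout 1625/3936 = 41.3% → Flow A
The multi-step checkout wins each traffic group but Flow A wins overall — the comparison reverses. The multi-step checkout's sessions skew toward direct, which has a lower base rate.

No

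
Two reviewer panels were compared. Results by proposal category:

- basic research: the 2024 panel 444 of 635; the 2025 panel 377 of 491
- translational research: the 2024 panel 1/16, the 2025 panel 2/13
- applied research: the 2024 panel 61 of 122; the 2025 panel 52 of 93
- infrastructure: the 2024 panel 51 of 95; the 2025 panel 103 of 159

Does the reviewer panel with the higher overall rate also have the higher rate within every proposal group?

Yes

Basic research: the 2024 panel 444/635 = 69.9%, the 2025 panel 377/491 = 76.8% → the 2025 panel
Translational research: the 2024 panel 1/16 = 6.2%, the 2025 panel 2/13 = 15.4% → the 2025 panel
Applied research: the 2024 panel 61/122 = 50.0%, the 2025 panel 52/93 = 55.9% → the 2025 panel
Infrastructure: the 2024 panel 51/95 = 53.7%, the 2025 panel 103/159 = 64.8% → the 2025 panel
Overall: the 2024 panel 557/868 = 64.2%, the 2025 panel 534/756 = 70.6% → the 2025 panel
The 2025 panel wins overall and in every proposal group — no reversal.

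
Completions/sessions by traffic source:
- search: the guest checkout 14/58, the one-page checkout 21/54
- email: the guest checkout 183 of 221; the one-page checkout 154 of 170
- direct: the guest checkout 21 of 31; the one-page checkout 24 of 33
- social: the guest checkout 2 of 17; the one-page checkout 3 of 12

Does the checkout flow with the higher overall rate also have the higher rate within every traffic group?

Search: the guest checkout 14/58 = 24.1%, the one-page checkout 21/54 = 38.9% → the one-page checkout
Email: the guest checkout 183/221 = 82.8%, the one-page checkout 154/170 = 90.6% → the one-page checkout
Direct: the guest checkout 21/31 = 67.7%, the one-page checkout 24/33 = 72.7% → the one-page checkout
Social: the guest checkout 2/17 = 11.8%, the one-page checkout 3/12 = 25.0% → the one-page checkout
Overall: the guest checkout 220/327 = 67.3%, the one-page checkout 202/269 = 75.1% → the one-page checkout
The one-page checkout wins overall and in every traffic group — no reversal.

Yes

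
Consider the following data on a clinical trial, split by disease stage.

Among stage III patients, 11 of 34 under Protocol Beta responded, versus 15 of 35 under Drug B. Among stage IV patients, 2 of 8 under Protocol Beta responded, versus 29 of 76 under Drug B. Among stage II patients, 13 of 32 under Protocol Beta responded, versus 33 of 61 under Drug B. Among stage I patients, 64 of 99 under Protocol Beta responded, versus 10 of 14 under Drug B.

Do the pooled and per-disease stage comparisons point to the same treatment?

Stage III: Protocol Beta 11/34 = 32.4%, Drug B 15/35 = 42.9% → Drug B
Stage IV: Protocol Beta 2/8 = 25.0%, Drug B 29/76 = 38.2% → Drug B
Stage II: Protocol Beta 13/32 = 40.6%, Drug B 33/61 = 54.1% → Drug B
Stage I: Protocol Beta 64/99 = 64.6%, Drug B 10/14 = 71.4% → Drug B
Overall: Protocol Beta 90/173 = 52.0%, Drug B 87/186 = 46.8% → Protocol Beta
Drug B wins each disease group but Protocol Beta wins overall — the comparison reverses. Drug B's patients skew toward stage IV, which has a lower base rate.

No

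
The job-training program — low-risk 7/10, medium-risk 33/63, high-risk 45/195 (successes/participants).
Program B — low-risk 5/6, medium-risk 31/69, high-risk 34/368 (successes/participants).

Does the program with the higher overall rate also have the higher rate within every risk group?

No

Low-risk: the job-training program 7/10 = 70.0%, Program B 5/6 = 83.3% → Program B
Medium-risk: the job-training program 33/63 = 52.4%, Program B 31/69 = 44.9% → the job-training program
High-risk: the job-training program 45/195 = 23.1%, Program B 34/368 = 9.2% → the job-training program
Overall: the job-training program 85/268 = 31.7%, Program B 70/443 = 15.8% → the job-training program
Neither sweeps: the job-training program wins 2 of 3 groups, Program B wins 1. The job-training program wins overall but not every group — no Simpson reversal.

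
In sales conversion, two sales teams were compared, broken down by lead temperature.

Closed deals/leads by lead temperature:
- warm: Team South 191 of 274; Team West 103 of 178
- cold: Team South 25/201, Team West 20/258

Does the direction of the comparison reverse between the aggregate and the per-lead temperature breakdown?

No

Warm: Team South 191/274 = 69.7%, Team West 103/178 = 57.9% → Team South
Cold: Team South 25/201 = 12.4%, Team West 20/258 = 7.8% → Team South
Overall: Team South 216/475 = 45.5%, Team West 123/436 = 28.2% → Team South
Team South wins overall and in every lead group — no reversal.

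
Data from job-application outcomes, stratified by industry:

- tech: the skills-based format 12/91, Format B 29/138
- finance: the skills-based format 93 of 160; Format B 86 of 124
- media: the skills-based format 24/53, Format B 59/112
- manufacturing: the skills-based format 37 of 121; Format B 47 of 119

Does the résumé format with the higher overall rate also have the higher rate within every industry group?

Tech: the skills-based format 12/91 = 13.2%, Format B 29/138 = 21.0% → Format B
Finance: the skills-based format 93/160 = 58.1%, Format B 86/124 = 69.4% → Format B
Media: the skills-based format 24/53 = 45.3%, Format B 59/112 = 52.7% → Format B
Manufacturing: the skills-based format 37/121 = 30.6%, Format B 47/119 = 39.5% → Format B
Overall: the skills-based format 166/425 = 39.1%, Format B 221/493 = 44.8% → Format B
Format B wins overall and in every industry group — no reversal.

Yes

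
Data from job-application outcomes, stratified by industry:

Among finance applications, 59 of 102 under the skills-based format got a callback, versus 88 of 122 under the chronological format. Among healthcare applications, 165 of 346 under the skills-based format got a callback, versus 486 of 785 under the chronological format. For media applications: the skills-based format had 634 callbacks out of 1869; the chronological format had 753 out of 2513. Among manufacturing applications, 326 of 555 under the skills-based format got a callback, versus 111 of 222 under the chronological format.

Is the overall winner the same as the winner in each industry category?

Finance: the skills-based format 59/102 = 57.8%, the chronological format 88/122 = 72.1% → the chronological format
Healthcare: the skills-based format 165/346 = 47.7%, the chronological format 486/785 = 61.9% → the chronological format
Media: the skills-based format 634/1869 = 33.9%, the chronological format 753/2513 = 30.0% → the skills-based format
Manufacturing: the skills-based format 326/555 = 58.7%, the chronological format 111/222 = 50.0% → the skills-based format
Overall: the skills-based format 1184/2872 = 41.2%, the chronological format 1438/3642 = 39.5% → the skills-based format
Neither sweeps: the skills-based format wins 2 of 4 groups, the chronological format wins 2. The skills-based format wins overall but not every group — no Simpson reversal.

No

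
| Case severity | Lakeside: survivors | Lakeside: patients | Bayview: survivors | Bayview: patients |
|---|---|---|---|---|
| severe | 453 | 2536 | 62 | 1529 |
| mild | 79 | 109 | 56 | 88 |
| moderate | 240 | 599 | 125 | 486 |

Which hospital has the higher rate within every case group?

Severe: Lakeside 453/2536 = 17.9%, Bayview 62/1529 = 4.1% → Lakeside
Mild: Lakeside 79/109 = 72.5%, Bayview 56/88 = 63.6% → Lakeside
Moderate: Lakeside 240/599 = 40.1%, Bayview 125/486 = 25.7% → Lakeside
Lakeside has the higher rate in all 3 groups.

Lakeside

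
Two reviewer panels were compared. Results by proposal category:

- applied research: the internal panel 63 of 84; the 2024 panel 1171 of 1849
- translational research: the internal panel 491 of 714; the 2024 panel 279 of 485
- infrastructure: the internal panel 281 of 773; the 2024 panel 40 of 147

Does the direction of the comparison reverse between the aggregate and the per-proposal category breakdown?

Yes

Applied research: the internal panel 63/84 = 75.0%, the 2024 panel 1171/1849 = 63.3% → the internal panel
Translational research: the internal panel 491/714 = 68.8%, the 2024 panel 279/485 = 57.5% → the internal panel
Infrastructure: the internal panel 281/773 = 36.4%, the 2024 panel 40/147 = 27.2% → the internal panel
Overall: the internal panel 835/1571 = 53.2%, the 2024 panel 1490/2481 = 60.1% → the 2024 panel
The internal panel wins each proposal group but the 2024 panel wins overall — the comparison reverses. The internal panel's proposals skew toward infrastructure, which has a lower base rate.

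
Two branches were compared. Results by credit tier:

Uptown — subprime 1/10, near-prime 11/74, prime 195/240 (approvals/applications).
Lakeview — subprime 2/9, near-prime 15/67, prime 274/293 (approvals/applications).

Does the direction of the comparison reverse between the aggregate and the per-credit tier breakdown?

Subprime: Uptown 1/10 = 10.0%, Lakeview 2/9 = 22.2% → Lakeview
Near-prime: Uptown 11/74 = 14.9%, Lakeview 15/67 = 22.4% → Lakeview
Prime: Uptown 195/240 = 81.2%, Lakeview 274/293 = 93.5% → Lakeview
Overall: Uptown 207/324 = 63.9%, Lakeview 291/369 = 78.9% → Lakeview
Lakeview wins overall and in every credit group — no reversal.

No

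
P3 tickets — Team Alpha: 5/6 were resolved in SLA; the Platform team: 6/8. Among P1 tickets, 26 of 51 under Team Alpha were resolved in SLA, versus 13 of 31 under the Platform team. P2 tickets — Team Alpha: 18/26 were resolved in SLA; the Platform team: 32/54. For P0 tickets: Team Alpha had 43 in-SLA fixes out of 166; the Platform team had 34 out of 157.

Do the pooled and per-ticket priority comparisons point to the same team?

Yes

P3: Team Alpha 5/6 = 83.3%, the Platform team 6/8 = 75.0% → Team Alpha
P1: Team Alpha 26/51 = 51.0%, the Platform team 13/31 = 41.9% → Team Alpha
P2: Team Alpha 18/26 = 69.2%, the Platform team 32/54 = 59.3% → Team Alpha
P0: Team Alpha 43/166 = 25.9%, the Platform team 34/157 = 21.7% → Team Alpha
Overall: Team Alpha 92/249 = 36.9%, the Platform team 85/250 = 34.0% → Team Alpha
Team Alpha wins overall and in every ticket group — no reversal.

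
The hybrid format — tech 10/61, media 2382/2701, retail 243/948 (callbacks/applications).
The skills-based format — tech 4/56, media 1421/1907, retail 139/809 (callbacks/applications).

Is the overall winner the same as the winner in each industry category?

Yes

Tech: the hybrid format 10/61 = 16.4%, the skills-based format 4/56 = 7.1% → the hybrid format
Media: the hybrid format 2382/2701 = 88.2%, the skills-based format 1421/1907 = 74.5% → the hybrid format
Retail: the hybrid format 243/948 = 25.6%, the skills-based format 139/809 = 17.2% → the hybrid format
Overall: the hybrid format 2635/3710 = 71.0%, the skills-based format 1564/2772 = 56.4% → the hybrid format
The hybrid format wins overall and in every industry group — no reversal.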